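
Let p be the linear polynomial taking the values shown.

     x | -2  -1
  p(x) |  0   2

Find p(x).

Write p(x) = ax + b. Substituting each data point gives a linear system:
  -2a + b = 0
  -a + b = 2
Solving the system yields a = 2, b = 4.
So p(x) = 2x + 4.
Check: p(-1) = 2. ✓

p(x) = 2x + 4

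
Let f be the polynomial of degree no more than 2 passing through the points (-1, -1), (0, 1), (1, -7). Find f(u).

f(u) = -5u^2 - 3u + 1

Write f(u) = au^2 + bu + c. Substituting each data point gives a linear system:
  a - b + c = -1
  c = 1
  a + b + c = -7
Solving the system yields a = -5, b = -3, c = 1.
So f(u) = -5u^2 - 3u + 1.
Check: f(0) = 1. ✓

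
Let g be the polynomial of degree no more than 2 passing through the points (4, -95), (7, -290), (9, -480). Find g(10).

Write g(n) = an^2 + bn + c. Substituting each data point gives a linear system:
  16a + 4b + c = -95
  49a + 7b + c = -290
  81a + 9b + c = -480
Solving the system yields a = -6, b = 1, c = -3.
So g(n) = -6n^2 + n - 3.
Then g(10) = -593.

-593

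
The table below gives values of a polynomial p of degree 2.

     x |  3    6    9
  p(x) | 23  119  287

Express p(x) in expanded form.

p(x) = 4x^2 - 4x - 1

Using the Lagrange interpolation formula with nodes 3, 6, 9:
  L_0(x) = (x - 6)(x - 9) / 18
  L_1(x) = (x - 3)(x - 9) / -9
  L_2(x) = (x - 3)(x - 6) / 18
Then p(x) = 23·L_0(x) + 119·L_1(x) + 287·L_2(x).
Expanding and collecting terms gives p(x) = 4x^2 - 4x - 1.
Check: p(9) = 287. ✓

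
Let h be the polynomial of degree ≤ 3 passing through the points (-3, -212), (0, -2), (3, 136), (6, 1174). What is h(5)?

Write h(s) = as^3 + bs^2 + cs + d. Substituting each data point gives a linear system:
  -27a + 9b - 3c + d = -212
  d = -2
  27a + 9b + 3c + d = 136
  216a + 36b + 6c + d = 1174
Solving the system yields a = 6, b = -4, c = 4, d = -2.
So h(s) = 6s^3 - 4s^2 + 4s - 2.
Then h(5) = 668.

668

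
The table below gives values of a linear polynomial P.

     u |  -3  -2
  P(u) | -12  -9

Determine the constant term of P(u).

Write P(u) = au + b. Substituting each data point gives a linear system:
  -3a + b = -12
  -2a + b = -9
Solving the system yields a = 3, b = -3.
So P(u) = 3u - 3.
The constant term is -3.

-3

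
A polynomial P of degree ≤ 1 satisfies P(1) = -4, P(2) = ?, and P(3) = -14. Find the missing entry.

-9

The 2 known points determine the degree-1 polynomial uniquely.
Write P(t) = at + b. Substituting each data point gives a linear system:
  a + b = -4
  3a + b = -14
Solving the system yields a = -5, b = 1.
So P(t) = -5t + 1.
Then P(2) = -9.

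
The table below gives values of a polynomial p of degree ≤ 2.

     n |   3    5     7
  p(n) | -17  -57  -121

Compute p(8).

Write p(n) = an^2 + bn + c. Substituting each data point gives a linear system:
  9a + 3b + c = -17
  25a + 5b + c = -57
  49a + 7b + c = -121
Solving the system yields a = -3, b = 4, c = -2.
So p(n) = -3n^2 + 4n - 2.
Then p(8) = -162.

-162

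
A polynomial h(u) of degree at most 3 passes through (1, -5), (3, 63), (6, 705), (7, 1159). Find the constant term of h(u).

Write h(u) = au^3 + bu^2 + cu + d. Substituting each data point gives a linear system:
  a + b + c + d = -5
  27a + 9b + 3c + d = 63
  216a + 36b + 6c + d = 705
  343a + 49b + 7c + d = 1159
Solving the system yields a = 4, b = -4, c = -2, d = -3.
So h(u) = 4u^3 - 4u^2 - 2u - 3.
The constant term is -3.

-3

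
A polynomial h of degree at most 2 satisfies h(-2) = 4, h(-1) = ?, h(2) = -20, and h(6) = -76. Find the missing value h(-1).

1

The 3 known points determine the degree-2 polynomial uniquely.
Write h(u) = au^2 + bu + c. Substituting each data point gives a linear system:
  4a - 2b + c = 4
  4a + 2b + c = -20
  36a + 6b + c = -76
Solving the system yields a = -1, b = -6, c = -4.
So h(u) = -u² - 6u - 4.
Then h(-1) = 1.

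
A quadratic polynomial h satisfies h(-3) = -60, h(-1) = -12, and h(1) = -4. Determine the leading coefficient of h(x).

-5

Write h(x) = ax^2 + bx + c. Substituting each data point gives a linear system:
  9a - 3b + c = -60
  a - b + c = -12
  a + b + c = -4
Solving the system yields a = -5, b = 4, c = -3.
So h(x) = -5x^2 + 4x - 3.
The leading coefficient is -5.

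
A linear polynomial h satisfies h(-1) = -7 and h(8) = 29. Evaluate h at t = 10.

Using the Lagrange interpolation formula with nodes -1, 8:
  L_0(t) = (t - 8) / -9
  L_1(t) = (t + 1) / 9
Then h(t) = -7·L_0(t) + 29·L_1(t).
Expanding and collecting terms gives h(t) = 4t - 3.
Evaluating at t = 10: h(10) = 37.

37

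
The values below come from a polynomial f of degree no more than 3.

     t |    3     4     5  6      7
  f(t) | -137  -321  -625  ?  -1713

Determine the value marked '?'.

-1079

The 4 known points determine the degree-3 polynomial uniquely.
Write f(t) = at^3 + bt^2 + ct + d. Substituting each data point gives a linear system:
  27a + 9b + 3c + d = -137
  64a + 16b + 4c + d = -321
  125a + 25b + 5c + d = -625
  343a + 49b + 7c + d = -1713
Solving the system yields a = -5, b = 0, c = 1, d = -5.
So f(t) = -5t^3 + t - 5.
Then f(6) = -1079.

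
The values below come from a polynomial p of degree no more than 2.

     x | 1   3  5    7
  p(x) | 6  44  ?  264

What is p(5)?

130

On equispaced nodes a degree-2 polynomial has vanishing third forward difference, so
  - p(1) + 3·p(3) - 3·p(5) + p(7) = 0.
Substituting the known values and solving for p(5):
  -3·p(5) = -390
  p(5) = 130.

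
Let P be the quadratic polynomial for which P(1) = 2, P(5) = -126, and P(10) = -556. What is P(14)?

-1116

Using the Lagrange interpolation formula with nodes 1, 5, 10:
  L_0(x) = (x - 5)(x - 10) / 36
  L_1(x) = (x - 1)(x - 10) / -20
  L_2(x) = (x - 1)(x - 5) / 45
Then P(x) = 2·L_0(x) - 126·L_1(x) - 556·L_2(x).
Expanding and collecting terms gives P(x) = -6x² + 4x + 4.
Evaluating at x = 14: P(14) = -1116.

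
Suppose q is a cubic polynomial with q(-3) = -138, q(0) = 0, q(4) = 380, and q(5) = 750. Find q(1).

2

Using the Lagrange interpolation formula with nodes -3, 0, 4, 5:
  L_0(s) = s(s - 4)(s - 5) / -168
  L_1(s) = (s + 3)(s - 4)(s - 5) / 60
  L_2(s) = (s + 3)s(s - 5) / -28
  L_3(s) = (s + 3)s(s - 4) / 40
Then q(s) = -138·L_0(s) + 0·L_1(s) + 380·L_2(s) + 750·L_3(s).
Expanding and collecting terms gives q(s) = 6s^3 + s^2 - 5s.
Evaluating at s = 1: q(1) = 2.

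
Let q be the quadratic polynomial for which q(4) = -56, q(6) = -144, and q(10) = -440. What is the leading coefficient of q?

-5

Write q(x) = ax^2 + bx + c. Substituting each data point gives a linear system:
  16a + 4b + c = -56
  36a + 6b + c = -144
  100a + 10b + c = -440
Solving the system yields a = -5, b = 6, c = 0.
So q(x) = -5x² + 6x.
The leading coefficient is -5.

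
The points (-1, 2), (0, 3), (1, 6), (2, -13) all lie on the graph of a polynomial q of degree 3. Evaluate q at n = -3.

102

Write q(n) = an^3 + bn^2 + cn + d. Substituting each data point gives a linear system:
  -a + b - c + d = 2
  d = 3
  a + b + c + d = 6
  8a + 4b + 2c + d = -13
Solving the system yields a = -4, b = 1, c = 6, d = 3.
So q(n) = -4n³ + n² + 6n + 3.
Then q(-3) = 102.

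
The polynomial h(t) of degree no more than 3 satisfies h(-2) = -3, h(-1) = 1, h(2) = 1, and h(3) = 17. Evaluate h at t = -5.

-111

Using the Lagrange interpolation formula with nodes -2, -1, 2, 3:
  L_0(t) = (t + 1)(t - 2)(t - 3) / -20
  L_1(t) = (t + 2)(t - 2)(t - 3) / 12
  L_2(t) = (t + 2)(t + 1)(t - 3) / -12
  L_3(t) = (t + 2)(t + 1)(t - 2) / 20
Then h(t) = -3·L_0(t) + 1·L_1(t) + 1·L_2(t) + 17·L_3(t).
Expanding and collecting terms gives h(t) = t³ - 3t - 1.
Evaluating at t = -5: h(-5) = -111.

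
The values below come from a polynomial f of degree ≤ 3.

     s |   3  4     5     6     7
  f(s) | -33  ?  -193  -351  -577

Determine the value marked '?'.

-91

On equispaced nodes a degree-3 polynomial has vanishing fourth forward difference, so
  f(3) - 4·f(4) + 6·f(5) - 4·f(6) + f(7) = 0.
Substituting the known values and solving for f(4):
  -4·f(4) = 364
  f(4) = -91.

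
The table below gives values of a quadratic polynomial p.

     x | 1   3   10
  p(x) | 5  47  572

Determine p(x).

Write p(x) = ax^2 + bx + c. Substituting each data point gives a linear system:
  a + b + c = 5
  9a + 3b + c = 47
  100a + 10b + c = 572
Solving the system yields a = 6, b = -3, c = 2.
So p(x) = 6x^2 - 3x + 2.
Check: p(1) = 5. ✓

p(x) = 6x^2 - 3x + 2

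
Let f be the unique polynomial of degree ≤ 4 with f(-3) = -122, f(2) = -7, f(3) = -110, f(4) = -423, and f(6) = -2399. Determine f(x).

Write f(x) = ax^4 + bx^3 + cx^2 + dx + e. Substituting each data point gives a linear system:
  81a - 27b + 9c - 3d + e = -122
  16a + 8b + 4c + 2d + e = -7
  81a + 27b + 9c + 3d + e = -110
  256a + 64b + 16c + 4d + e = -423
  1296a + 216b + 36c + 6d + e = -2399
Solving the system yields a = -2, b = 0, c = 5, d = 2, e = 1.
So f(x) = -2x^4 + 5x^2 + 2x + 1.
Check: f(2) = -7. ✓

f(x) = -2x^4 + 5x^2 + 2x + 1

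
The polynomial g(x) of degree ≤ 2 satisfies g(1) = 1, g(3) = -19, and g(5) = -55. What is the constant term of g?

5

Write g(x) = ax^2 + bx + c. Substituting each data point gives a linear system:
  a + b + c = 1
  9a + 3b + c = -19
  25a + 5b + c = -55
Solving the system yields a = -2, b = -2, c = 5.
So g(x) = -2x² - 2x + 5.
The constant term is 5.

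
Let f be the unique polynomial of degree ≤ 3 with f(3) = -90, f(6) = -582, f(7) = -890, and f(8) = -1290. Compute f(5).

Using the Lagrange interpolation formula with nodes 3, 6, 7, 8:
  L_0(u) = (u - 6)(u - 7)(u - 8) / -60
  L_1(u) = (u - 3)(u - 7)(u - 8) / 6
  L_2(u) = (u - 3)(u - 6)(u - 8) / -4
  L_3(u) = (u - 3)(u - 6)(u - 7) / 10
Then f(u) = -90·L_0(u) - 582·L_1(u) - 890·L_2(u) - 1290·L_3(u).
Expanding and collecting terms gives f(u) = -2u^3 - 4u^2 - 2u + 6.
Evaluating at u = 5: f(5) = -354.

-354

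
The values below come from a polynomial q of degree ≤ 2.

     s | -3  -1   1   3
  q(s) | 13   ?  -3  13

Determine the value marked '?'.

The 3 known points determine the degree-2 polynomial uniquely.
Write q(s) = as^2 + bs + c. Substituting each data point gives a linear system:
  9a - 3b + c = 13
  a + b + c = -3
  9a + 3b + c = 13
Solving the system yields a = 2, b = 0, c = -5.
So q(s) = 2s² - 5.
Then q(-1) = -3.

-3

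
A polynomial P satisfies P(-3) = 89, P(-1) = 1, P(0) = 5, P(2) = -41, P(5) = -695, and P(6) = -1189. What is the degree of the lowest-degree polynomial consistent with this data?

Divided differences on the nodes -3, -1, 0, 2, 5, 6:
  order 0: 89  1  5  -41  -695  -1189
  order 1: -44  4  -23  -218  -494
  order 2: 16  -9  -39  -69
  order 3: -5  -5  -5
  order 4: 0  0
  order 5: 0
The order-3 divided differences are all -5 (nonzero) and every higher order vanishes, so the data lies on a polynomial of degree exactly 3.

3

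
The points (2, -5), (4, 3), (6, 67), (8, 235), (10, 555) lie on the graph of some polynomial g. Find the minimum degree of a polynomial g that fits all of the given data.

3

Forward differences of the values at u = 2, 4, 6, 8, 10:
  g  : -5  3  67  235  555
  Δ  : 8  64  168  320
  Δ^2: 56  104  152
  Δ^3: 48  48
  Δ^4: 0
The third differences are constant (48) and nonzero, while all higher differences vanish, so the minimal degree is 3.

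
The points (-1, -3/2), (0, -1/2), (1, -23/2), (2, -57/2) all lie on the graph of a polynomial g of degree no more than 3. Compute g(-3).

Write g(t) = at^3 + bt^2 + ct + d. Substituting each data point gives a linear system:
  -a + b - c + d = -3/2
  d = -1/2
  a + b + c + d = -23/2
  8a + 4b + 2c + d = -57/2
Solving the system yields a = 1, b = -6, c = -6, d = -1/2.
So g(t) = t^3 - 6t^2 - 6t - 1/2.
Then g(-3) = -127/2.

-127/2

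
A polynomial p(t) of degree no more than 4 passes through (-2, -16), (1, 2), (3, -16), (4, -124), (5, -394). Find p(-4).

Write p(t) = at^4 + bt^3 + ct^2 + dt + e. Substituting each data point gives a linear system:
  16a - 8b + 4c - 2d + e = -16
  a + b + c + d + e = 2
  81a + 27b + 9c + 3d + e = -16
  256a + 64b + 16c + 4d + e = -124
  625a + 125b + 25c + 5d + e = -394
Solving the system yields a = -1, b = 1, c = 4, d = 2, e = -4.
So p(t) = -t^4 + t^3 + 4t^2 + 2t - 4.
Then p(-4) = -268.

-268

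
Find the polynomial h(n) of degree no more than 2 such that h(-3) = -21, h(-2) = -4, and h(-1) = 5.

h(n) = -4n^2 - 3n + 6

Using the Lagrange interpolation formula with nodes -3, -2, -1:
  L_0(n) = (n + 2)(n + 1) / 2
  L_1(n) = (n + 3)(n + 1) / -1
  L_2(n) = (n + 3)(n + 2) / 2
Then h(n) = -21·L_0(n) - 4·L_1(n) + 5·L_2(n).
Expanding and collecting terms gives h(n) = -4n^2 - 3n + 6.
Check: h(-1) = 5. ✓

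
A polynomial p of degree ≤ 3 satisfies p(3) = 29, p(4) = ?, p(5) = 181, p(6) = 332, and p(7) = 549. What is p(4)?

84

On equispaced nodes a degree-3 polynomial has vanishing fourth forward difference, so
  p(3) - 4·p(4) + 6·p(5) - 4·p(6) + p(7) = 0.
Substituting the known values and solving for p(4):
  -4·p(4) = -336
  p(4) = 84.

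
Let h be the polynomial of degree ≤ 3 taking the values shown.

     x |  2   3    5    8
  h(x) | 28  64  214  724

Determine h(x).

h(x) = x^3 + 3x^2 + 2x + 4

Write h(x) = ax^3 + bx^2 + cx + d. Substituting each data point gives a linear system:
  8a + 4b + 2c + d = 28
  27a + 9b + 3c + d = 64
  125a + 25b + 5c + d = 214
  512a + 64b + 8c + d = 724
Solving the system yields a = 1, b = 3, c = 2, d = 4.
So h(x) = x^3 + 3x^2 + 2x + 4.
Check: h(8) = 724. ✓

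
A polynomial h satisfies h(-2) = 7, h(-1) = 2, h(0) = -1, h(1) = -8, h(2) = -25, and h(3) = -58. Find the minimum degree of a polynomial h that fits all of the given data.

Forward differences of the values at x = -2, -1, 0, 1, 2, 3:
  h  : 7  2  -1  -8  -25  -58
  Δ  : -5  -3  -7  -17  -33
  Δ^2: 2  -4  -10  -16
  Δ^3: -6  -6  -6
  Δ^4: 0  0
  Δ^5: 0
The third differences are constant (-6) and nonzero, while all higher differences vanish, so the minimal degree is 3.

3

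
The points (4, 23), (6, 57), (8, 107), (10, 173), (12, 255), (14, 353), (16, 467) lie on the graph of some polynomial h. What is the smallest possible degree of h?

2

Forward differences of the values at t = 4, 6, 8, 10, 12, 14, 16:
  h  : 23  57  107  173  255  353  467
  Δ  : 34  50  66  82  98  114
  Δ^2: 16  16  16  16  16
  Δ^3: 0  0  0  0
  Δ^4: 0  0  0
  Δ^5: 0  0
  Δ^6: 0
The second differences are constant (16) and nonzero, while all higher differences vanish, so the minimal degree is 2.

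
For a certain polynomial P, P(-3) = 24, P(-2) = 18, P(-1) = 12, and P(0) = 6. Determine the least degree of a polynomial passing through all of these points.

1

Forward differences of the values at n = -3, -2, -1, 0:
  P  : 24  18  12  6
  Δ  : -6  -6  -6
  Δ^2: 0  0
  Δ^3: 0
The first differences are constant (-6) and nonzero, while all higher differences vanish, so the minimal degree is 1.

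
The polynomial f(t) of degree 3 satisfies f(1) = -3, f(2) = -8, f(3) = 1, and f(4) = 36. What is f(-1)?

1

Using the Lagrange interpolation formula with nodes 1, 2, 3, 4:
  L_0(t) = (t - 2)(t - 3)(t - 4) / -6
  L_1(t) = (t - 1)(t - 3)(t - 4) / 2
  L_2(t) = (t - 1)(t - 2)(t - 4) / -2
  L_3(t) = (t - 1)(t - 2)(t - 3) / 6
Then f(t) = -3·L_0(t) - 8·L_1(t) + 1·L_2(t) + 36·L_3(t).
Expanding and collecting terms gives f(t) = 2t^3 - 5t^2 - 4t + 4.
Evaluating at t = -1: f(-1) = 1.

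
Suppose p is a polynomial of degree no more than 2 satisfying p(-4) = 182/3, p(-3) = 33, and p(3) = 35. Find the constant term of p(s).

-2

Write p(s) = as^2 + bs + c. Substituting each data point gives a linear system:
  16a - 4b + c = 182/3
  9a - 3b + c = 33
  9a + 3b + c = 35
Solving the system yields a = 4, b = 1/3, c = -2.
So p(s) = 4s^2 + (1/3)s - 2.
The constant term is -2.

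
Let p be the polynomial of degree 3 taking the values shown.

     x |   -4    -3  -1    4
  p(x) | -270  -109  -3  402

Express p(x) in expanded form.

Using the Lagrange interpolation formula with nodes -4, -3, -1, 4:
  L_0(x) = (x + 3)(x + 1)(x - 4) / -24
  L_1(x) = (x + 4)(x + 1)(x - 4) / 14
  L_2(x) = (x + 4)(x + 3)(x - 4) / -30
  L_3(x) = (x + 4)(x + 3)(x + 1) / 280
Then p(x) = -270·L_0(x) - 109·L_1(x) - 3·L_2(x) + 402·L_3(x).
Expanding and collecting terms gives p(x) = 5x^3 + 4x^2 + 4x + 2.
Check: p(-3) = -109. ✓

p(x) = 5x^3 + 4x^2 + 4x + 2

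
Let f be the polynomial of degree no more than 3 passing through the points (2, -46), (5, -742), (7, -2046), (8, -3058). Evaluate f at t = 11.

-7966

Write f(t) = at^3 + bt^2 + ct + d. Substituting each data point gives a linear system:
  8a + 4b + 2c + d = -46
  125a + 25b + 5c + d = -742
  343a + 49b + 7c + d = -2046
  512a + 64b + 8c + d = -3058
Solving the system yields a = -6, b = 0, c = 2, d = -2.
So f(t) = -6t^3 + 2t - 2.
Then f(11) = -7966.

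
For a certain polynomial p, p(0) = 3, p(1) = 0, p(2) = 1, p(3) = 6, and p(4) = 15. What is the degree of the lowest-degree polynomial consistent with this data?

Forward differences of the values at u = 0, 1, 2, 3, 4:
  p  : 3  0  1  6  15
  Δ  : -3  1  5  9
  Δ^2: 4  4  4
  Δ^3: 0  0
  Δ^4: 0
The second differences are constant (4) and nonzero, while all higher differences vanish, so the minimal degree is 2.

2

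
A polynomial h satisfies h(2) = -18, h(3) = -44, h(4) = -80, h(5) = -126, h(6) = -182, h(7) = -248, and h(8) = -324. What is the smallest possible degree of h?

2

Forward differences of the values at n = 2, 3, 4, 5, 6, 7, 8:
  h  : -18  -44  -80  -126  -182  -248  -324
  Δ  : -26  -36  -46  -56  -66  -76
  Δ^2: -10  -10  -10  -10  -10
  Δ^3: 0  0  0  0
  Δ^4: 0  0  0
  Δ^5: 0  0
  Δ^6: 0
The second differences are constant (-10) and nonzero, while all higher differences vanish, so the minimal degree is 2.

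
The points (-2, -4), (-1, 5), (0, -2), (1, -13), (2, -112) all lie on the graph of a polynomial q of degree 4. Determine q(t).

q(t) = -4t^4 - 6t^3 + 2t^2 - 3t - 2

Write q(t) = at^4 + bt^3 + ct^2 + dt + e. Substituting each data point gives a linear system:
  16a - 8b + 4c - 2d + e = -4
  a - b + c - d + e = 5
  e = -2
  a + b + c + d + e = -13
  16a + 8b + 4c + 2d + e = -112
Solving the system yields a = -4, b = -6, c = 2, d = -3, e = -2.
So q(t) = -4t^4 - 6t^3 + 2t^2 - 3t - 2.
Check: q(-1) = 5. ✓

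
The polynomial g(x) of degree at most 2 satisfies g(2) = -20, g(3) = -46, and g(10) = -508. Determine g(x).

Write g(x) = ax^2 + bx + c. Substituting each data point gives a linear system:
  4a + 2b + c = -20
  9a + 3b + c = -46
  100a + 10b + c = -508
Solving the system yields a = -5, b = -1, c = 2.
So g(x) = -5x² - x + 2.
Check: g(3) = -46. ✓

g(x) = -5x^2 - x + 2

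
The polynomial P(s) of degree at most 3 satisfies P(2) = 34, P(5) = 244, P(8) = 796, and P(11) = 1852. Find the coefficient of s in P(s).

Write P(s) = as^3 + bs^2 + cs + d. Substituting each data point gives a linear system:
  8a + 4b + 2c + d = 34
  125a + 25b + 5c + d = 244
  512a + 64b + 8c + d = 796
  1331a + 121b + 11c + d = 1852
Solving the system yields a = 1, b = 4, c = 3, d = 4.
So P(s) = s^3 + 4s^2 + 3s + 4.
The coefficient of s is 3.

3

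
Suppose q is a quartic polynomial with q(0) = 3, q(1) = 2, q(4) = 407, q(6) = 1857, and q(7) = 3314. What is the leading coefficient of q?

1

Write q(t) = at^4 + bt^3 + ct^2 + dt + e. Substituting each data point gives a linear system:
  e = 3
  a + b + c + d + e = 2
  256a + 64b + 16c + 4d + e = 407
  1296a + 216b + 36c + 6d + e = 1857
  2401a + 343b + 49c + 7d + e = 3314
Solving the system yields a = 1, b = 3, c = -2, d = -3, e = 3.
So q(t) = t^4 + 3t^3 - 2t^2 - 3t + 3.
The leading coefficient is 1.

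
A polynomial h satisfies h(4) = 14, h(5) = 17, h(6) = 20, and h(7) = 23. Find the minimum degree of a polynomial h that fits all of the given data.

Forward differences of the values at n = 4, 5, 6, 7:
  h  : 14  17  20  23
  Δ  : 3  3  3
  Δ^2: 0  0
  Δ^3: 0
The first differences are constant (3) and nonzero, while all higher differences vanish, so the minimal degree is 1.

1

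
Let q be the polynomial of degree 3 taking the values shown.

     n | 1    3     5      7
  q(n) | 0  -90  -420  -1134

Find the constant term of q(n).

Write q(n) = an^3 + bn^2 + cn + d. Substituting each data point gives a linear system:
  a + b + c + d = 0
  27a + 9b + 3c + d = -90
  125a + 25b + 5c + d = -420
  343a + 49b + 7c + d = -1134
Solving the system yields a = -3, b = -3, c = 6, d = 0.
So q(n) = -3n^3 - 3n^2 + 6n.
The constant term is 0.

0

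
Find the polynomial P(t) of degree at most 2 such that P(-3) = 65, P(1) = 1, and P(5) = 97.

P(t) = 5t^2 - 6t + 2

Using the Lagrange interpolation formula with nodes -3, 1, 5:
  L_0(t) = (t - 1)(t - 5) / 32
  L_1(t) = (t + 3)(t - 5) / -16
  L_2(t) = (t + 3)(t - 1) / 32
Then P(t) = 65·L_0(t) + 1·L_1(t) + 97·L_2(t).
Expanding and collecting terms gives P(t) = 5t^2 - 6t + 2.
Check: P(-3) = 65. ✓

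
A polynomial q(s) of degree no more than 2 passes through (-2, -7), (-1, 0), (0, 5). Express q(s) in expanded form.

Write q(s) = as^2 + bs + c. Substituting each data point gives a linear system:
  4a - 2b + c = -7
  a - b + c = 0
  c = 5
Solving the system yields a = -1, b = 4, c = 5.
So q(s) = -s^2 + 4s + 5.
Check: q(-2) = -7. ✓

q(s) = -s^2 + 4s + 5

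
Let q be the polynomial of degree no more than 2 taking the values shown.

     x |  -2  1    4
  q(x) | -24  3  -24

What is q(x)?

q(x) = -3x^2 + 6x

Write q(x) = ax^2 + bx + c. Substituting each data point gives a linear system:
  4a - 2b + c = -24
  a + b + c = 3
  16a + 4b + c = -24
Solving the system yields a = -3, b = 6, c = 0.
So q(x) = -3x² + 6x.
Check: q(-2) = -24. ✓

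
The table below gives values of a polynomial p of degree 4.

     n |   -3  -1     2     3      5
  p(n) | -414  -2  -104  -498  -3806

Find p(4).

Write p(n) = an^4 + bn^3 + cn^2 + dn + e. Substituting each data point gives a linear system:
  81a - 27b + 9c - 3d + e = -414
  a - b + c - d + e = -2
  16a + 8b + 4c + 2d + e = -104
  81a + 27b + 9c + 3d + e = -498
  625a + 125b + 25c + 5d + e = -3806
Solving the system yields a = -6, b = -1, c = 4, d = -5, e = -6.
So p(n) = -6n⁴ - n³ + 4n² - 5n - 6.
Then p(4) = -1562.

-1562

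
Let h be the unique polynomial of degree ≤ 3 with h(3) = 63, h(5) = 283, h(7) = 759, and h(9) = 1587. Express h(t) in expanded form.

h(t) = 2t^3 + 2t^2 - 4t + 3

Write h(t) = at^3 + bt^2 + ct + d. Substituting each data point gives a linear system:
  27a + 9b + 3c + d = 63
  125a + 25b + 5c + d = 283
  343a + 49b + 7c + d = 759
  729a + 81b + 9c + d = 1587
Solving the system yields a = 2, b = 2, c = -4, d = 3.
So h(t) = 2t^3 + 2t^2 - 4t + 3.
Check: h(5) = 283. ✓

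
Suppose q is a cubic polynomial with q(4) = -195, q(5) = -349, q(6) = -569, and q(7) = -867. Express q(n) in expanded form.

q(n) = -2n^3 - 3n^2 - 5n + 1

Write q(n) = an^3 + bn^2 + cn + d. Substituting each data point gives a linear system:
  64a + 16b + 4c + d = -195
  125a + 25b + 5c + d = -349
  216a + 36b + 6c + d = -569
  343a + 49b + 7c + d = -867
Solving the system yields a = -2, b = -3, c = -5, d = 1.
So q(n) = -2n^3 - 3n^2 - 5n + 1.
Check: q(4) = -195. ✓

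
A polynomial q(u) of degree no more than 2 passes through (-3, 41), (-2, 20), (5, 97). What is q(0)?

Using the Lagrange interpolation formula with nodes -3, -2, 5:
  L_0(u) = (u + 2)(u - 5) / 8
  L_1(u) = (u + 3)(u - 5) / -7
  L_2(u) = (u + 3)(u + 2) / 56
Then q(u) = 41·L_0(u) + 20·L_1(u) + 97·L_2(u).
Expanding and collecting terms gives q(u) = 4u² - u + 2.
Evaluating at u = 0: q(0) = 2.

2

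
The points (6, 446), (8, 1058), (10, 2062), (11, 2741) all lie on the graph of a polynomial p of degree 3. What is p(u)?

p(u) = 2u^3 + u^2 - 4u + 2

Write p(u) = au^3 + bu^2 + cu + d. Substituting each data point gives a linear system:
  216a + 36b + 6c + d = 446
  512a + 64b + 8c + d = 1058
  1000a + 100b + 10c + d = 2062
  1331a + 121b + 11c + d = 2741
Solving the system yields a = 2, b = 1, c = -4, d = 2.
So p(u) = 2u³ + u² - 4u + 2.
Check: p(6) = 446. ✓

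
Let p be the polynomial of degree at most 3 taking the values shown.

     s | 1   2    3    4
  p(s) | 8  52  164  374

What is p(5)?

Forward differences of the values at s = 1, 2, 3, 4:
  p  : 8  52  164  374
  Δ  : 44  112  210
  Δ^2: 68  98
  Δ^3: 30
The third differences are constant, confirming degree 3.
Interpolating (Newton forward form) and evaluating at s = 5 gives p(5) = 712.

712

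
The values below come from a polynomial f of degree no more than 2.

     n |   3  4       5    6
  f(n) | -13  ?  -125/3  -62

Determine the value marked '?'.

-76/3

On equispaced nodes a degree-2 polynomial has vanishing third forward difference, so
  - f(3) + 3·f(4) - 3·f(5) + f(6) = 0.
Substituting the known values and solving for f(4):
  3·f(4) = -76
  f(4) = -76/3.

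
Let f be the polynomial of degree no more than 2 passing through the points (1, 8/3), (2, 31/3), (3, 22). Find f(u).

Write f(u) = au^2 + bu + c. Substituting each data point gives a linear system:
  a + b + c = 8/3
  4a + 2b + c = 31/3
  9a + 3b + c = 22
Solving the system yields a = 2, b = 5/3, c = -1.
So f(u) = 2u^2 + (5/3)u - 1.
Check: f(3) = 22. ✓

f(u) = 2u^2 + (5/3)u - 1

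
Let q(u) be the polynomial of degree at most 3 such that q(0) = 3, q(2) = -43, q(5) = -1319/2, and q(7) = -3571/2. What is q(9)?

-7527/2

Write q(u) = au^3 + bu^2 + cu + d. Substituting each data point gives a linear system:
  d = 3
  8a + 4b + 2c + d = -43
  125a + 25b + 5c + d = -1319/2
  343a + 49b + 7c + d = -3571/2
Solving the system yields a = -5, b = -3/2, c = 0, d = 3.
So q(u) = -5u³ - (3/2)u² + 3.
Then q(9) = -7527/2.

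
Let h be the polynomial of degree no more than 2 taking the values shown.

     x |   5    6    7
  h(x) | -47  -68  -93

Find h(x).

Using the Lagrange interpolation formula with nodes 5, 6, 7:
  L_0(x) = (x - 6)(x - 7) / 2
  L_1(x) = (x - 5)(x - 7) / -1
  L_2(x) = (x - 5)(x - 6) / 2
Then h(x) = -47·L_0(x) - 68·L_1(x) - 93·L_2(x).
Expanding and collecting terms gives h(x) = -2x² + x - 2.
Check: h(7) = -93. ✓

h(x) = -2x^2 + x - 2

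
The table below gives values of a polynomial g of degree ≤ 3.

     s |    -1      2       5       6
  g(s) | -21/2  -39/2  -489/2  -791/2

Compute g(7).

Write g(s) = as^3 + bs^2 + cs + d. Substituting each data point gives a linear system:
  -a + b - c + d = -21/2
  8a + 4b + 2c + d = -39/2
  125a + 25b + 5c + d = -489/2
  216a + 36b + 6c + d = -791/2
Solving the system yields a = -1, b = -6, c = 6, d = 1/2.
So g(s) = -s³ - 6s² + 6s + 1/2.
Then g(7) = -1189/2.

-1189/2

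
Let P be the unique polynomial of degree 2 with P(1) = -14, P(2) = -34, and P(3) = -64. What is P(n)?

P(n) = -5n^2 - 5n - 4

Write P(n) = an^2 + bn + c. Substituting each data point gives a linear system:
  a + b + c = -14
  4a + 2b + c = -34
  9a + 3b + c = -64
Solving the system yields a = -5, b = -5, c = -4.
So P(n) = -5n^2 - 5n - 4.
Check: P(2) = -34. ✓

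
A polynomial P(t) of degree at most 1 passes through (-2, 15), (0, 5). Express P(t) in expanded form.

Write P(t) = at + b. Substituting each data point gives a linear system:
  -2a + b = 15
  b = 5
Solving the system yields a = -5, b = 5.
So P(t) = -5t + 5.
Check: P(-2) = 15. ✓

P(t) = -5t + 5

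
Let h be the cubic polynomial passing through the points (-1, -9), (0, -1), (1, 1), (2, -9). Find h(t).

Using the Lagrange interpolation formula with nodes -1, 0, 1, 2:
  L_0(t) = t(t - 1)(t - 2) / -6
  L_1(t) = (t + 1)(t - 1)(t - 2) / 2
  L_2(t) = (t + 1)t(t - 2) / -2
  L_3(t) = (t + 1)t(t - 1) / 6
Then h(t) = -9·L_0(t) - 1·L_1(t) + 1·L_2(t) - 9·L_3(t).
Expanding and collecting terms gives h(t) = -t^3 - 3t^2 + 6t - 1.
Check: h(2) = -9. ✓

h(t) = -t^3 - 3t^2 + 6t - 1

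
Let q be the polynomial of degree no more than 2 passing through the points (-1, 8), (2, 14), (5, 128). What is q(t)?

q(t) = 6t^2 - 4t - 2

Using the Lagrange interpolation formula with nodes -1, 2, 5:
  L_0(t) = (t - 2)(t - 5) / 18
  L_1(t) = (t + 1)(t - 5) / -9
  L_2(t) = (t + 1)(t - 2) / 18
Then q(t) = 8·L_0(t) + 14·L_1(t) + 128·L_2(t).
Expanding and collecting terms gives q(t) = 6t^2 - 4t - 2.
Check: q(2) = 14. ✓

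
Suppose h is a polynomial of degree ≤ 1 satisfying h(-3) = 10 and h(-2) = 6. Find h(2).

Write h(n) = an + b. Substituting each data point gives a linear system:
  -3a + b = 10
  -2a + b = 6
Solving the system yields a = -4, b = -2.
So h(n) = -4n - 2.
Then h(2) = -10.

-10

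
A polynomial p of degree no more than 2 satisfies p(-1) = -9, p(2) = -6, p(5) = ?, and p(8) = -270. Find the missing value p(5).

The 3 known points determine the degree-2 polynomial uniquely.
Write p(t) = at^2 + bt + c. Substituting each data point gives a linear system:
  a - b + c = -9
  4a + 2b + c = -6
  64a + 8b + c = -270
Solving the system yields a = -5, b = 6, c = 2.
So p(t) = -5t^2 + 6t + 2.
Then p(5) = -93.

-93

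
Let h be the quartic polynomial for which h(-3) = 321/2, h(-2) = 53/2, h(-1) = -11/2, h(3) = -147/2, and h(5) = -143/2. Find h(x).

Write h(x) = ax^4 + bx^3 + cx^2 + dx + e. Substituting each data point gives a linear system:
  81a - 27b + 9c - 3d + e = 321/2
  16a - 8b + 4c - 2d + e = 53/2
  a - b + c - d + e = -11/2
  81a + 27b + 9c + 3d + e = -147/2
  625a + 125b + 25c + 5d + e = -143/2
Solving the system yields a = 1, b = -5, c = -4, d = 6, e = -3/2.
So h(x) = x⁴ - 5x³ - 4x² + 6x - 3/2.
Check: h(-1) = -11/2. ✓

h(x) = x^4 - 5x^3 - 4x^2 + 6x - 3/2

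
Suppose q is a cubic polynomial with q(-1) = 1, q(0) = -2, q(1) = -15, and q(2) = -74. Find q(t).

q(t) = -6t^3 - 5t^2 - 2t - 2

Write q(t) = at^3 + bt^2 + ct + d. Substituting each data point gives a linear system:
  -a + b - c + d = 1
  d = -2
  a + b + c + d = -15
  8a + 4b + 2c + d = -74
Solving the system yields a = -6, b = -5, c = -2, d = -2.
So q(t) = -6t^3 - 5t^2 - 2t - 2.
Check: q(-1) = 1. ✓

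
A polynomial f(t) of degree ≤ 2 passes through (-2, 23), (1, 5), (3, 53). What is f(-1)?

5

Write f(t) = at^2 + bt + c. Substituting each data point gives a linear system:
  4a - 2b + c = 23
  a + b + c = 5
  9a + 3b + c = 53
Solving the system yields a = 6, b = 0, c = -1.
So f(t) = 6t² - 1.
Then f(-1) = 5.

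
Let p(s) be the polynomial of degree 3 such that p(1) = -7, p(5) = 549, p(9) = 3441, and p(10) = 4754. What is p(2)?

Using the Lagrange interpolation formula with nodes 1, 5, 9, 10:
  L_0(s) = (s - 5)(s - 9)(s - 10) / -288
  L_1(s) = (s - 1)(s - 9)(s - 10) / 80
  L_2(s) = (s - 1)(s - 5)(s - 10) / -32
  L_3(s) = (s - 1)(s - 5)(s - 9) / 45
Then p(s) = -7·L_0(s) + 549·L_1(s) + 3441·L_2(s) + 4754·L_3(s).
Expanding and collecting terms gives p(s) = 5s^3 - 2s^2 - 4s - 6.
Evaluating at s = 2: p(2) = 18.

18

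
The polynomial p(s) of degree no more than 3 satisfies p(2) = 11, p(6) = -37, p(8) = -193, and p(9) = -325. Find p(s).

Write p(s) = as^3 + bs^2 + cs + d. Substituting each data point gives a linear system:
  8a + 4b + 2c + d = 11
  216a + 36b + 6c + d = -37
  512a + 64b + 8c + d = -193
  729a + 81b + 9c + d = -325
Solving the system yields a = -1, b = 5, c = 0, d = -1.
So p(s) = -s³ + 5s² - 1.
Check: p(2) = 11. ✓

p(s) = -s^3 + 5s^2 - 1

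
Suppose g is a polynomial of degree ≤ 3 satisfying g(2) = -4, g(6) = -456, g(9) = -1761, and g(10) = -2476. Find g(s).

g(s) = -3s^3 + 5s^2 + 3s - 6

Using the Lagrange interpolation formula with nodes 2, 6, 9, 10:
  L_0(s) = (s - 6)(s - 9)(s - 10) / -224
  L_1(s) = (s - 2)(s - 9)(s - 10) / 48
  L_2(s) = (s - 2)(s - 6)(s - 10) / -21
  L_3(s) = (s - 2)(s - 6)(s - 9) / 32
Then g(s) = -4·L_0(s) - 456·L_1(s) - 1761·L_2(s) - 2476·L_3(s).
Expanding and collecting terms gives g(s) = -3s^3 + 5s^2 + 3s - 6.
Check: g(9) = -1761. ✓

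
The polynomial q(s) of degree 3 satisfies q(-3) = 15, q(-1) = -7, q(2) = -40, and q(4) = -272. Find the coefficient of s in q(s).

Write q(s) = as^3 + bs^2 + cs + d. Substituting each data point gives a linear system:
  -27a + 9b - 3c + d = 15
  -a + b - c + d = -7
  8a + 4b + 2c + d = -40
  64a + 16b + 4c + d = -272
Solving the system yields a = -3, b = -6, c = 4, d = 0.
So q(s) = -3s^3 - 6s^2 + 4s.
The coefficient of s is 4.

4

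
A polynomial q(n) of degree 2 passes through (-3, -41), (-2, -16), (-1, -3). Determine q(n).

Write q(n) = an^2 + bn + c. Substituting each data point gives a linear system:
  9a - 3b + c = -41
  4a - 2b + c = -16
  a - b + c = -3
Solving the system yields a = -6, b = -5, c = -2.
So q(n) = -6n^2 - 5n - 2.
Check: q(-2) = -16. ✓

q(n) = -6n^2 - 5n - 2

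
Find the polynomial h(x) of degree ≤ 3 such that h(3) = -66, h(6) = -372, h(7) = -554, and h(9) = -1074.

Using the Lagrange interpolation formula with nodes 3, 6, 7, 9:
  L_0(x) = (x - 6)(x - 7)(x - 9) / -72
  L_1(x) = (x - 3)(x - 7)(x - 9) / 9
  L_2(x) = (x - 3)(x - 6)(x - 9) / -8
  L_3(x) = (x - 3)(x - 6)(x - 7) / 36
Then h(x) = -66·L_0(x) - 372·L_1(x) - 554·L_2(x) - 1074·L_3(x).
Expanding and collecting terms gives h(x) = -x^3 - 4x^2 - 3x + 6.
Check: h(6) = -372. ✓

h(x) = -x^3 - 4x^2 - 3x + 6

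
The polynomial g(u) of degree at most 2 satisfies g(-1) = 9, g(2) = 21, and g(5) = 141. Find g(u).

g(u) = 6u^2 - 2u + 1

Write g(u) = au^2 + bu + c. Substituting each data point gives a linear system:
  a - b + c = 9
  4a + 2b + c = 21
  25a + 5b + c = 141
Solving the system yields a = 6, b = -2, c = 1.
So g(u) = 6u² - 2u + 1.
Check: g(-1) = 9. ✓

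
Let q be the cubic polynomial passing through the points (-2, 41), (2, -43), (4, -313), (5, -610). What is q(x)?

q(x) = -5x^3 + x^2 - x - 5

Using the Lagrange interpolation formula with nodes -2, 2, 4, 5:
  L_0(x) = (x - 2)(x - 4)(x - 5) / -168
  L_1(x) = (x + 2)(x - 4)(x - 5) / 24
  L_2(x) = (x + 2)(x - 2)(x - 5) / -12
  L_3(x) = (x + 2)(x - 2)(x - 4) / 21
Then q(x) = 41·L_0(x) - 43·L_1(x) - 313·L_2(x) - 610·L_3(x).
Expanding and collecting terms gives q(x) = -5x^3 + x^2 - x - 5.
Check: q(5) = -610. ✓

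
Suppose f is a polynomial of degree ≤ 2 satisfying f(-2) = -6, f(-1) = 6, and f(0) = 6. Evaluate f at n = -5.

Write f(n) = an^2 + bn + c. Substituting each data point gives a linear system:
  4a - 2b + c = -6
  a - b + c = 6
  c = 6
Solving the system yields a = -6, b = -6, c = 6.
So f(n) = -6n^2 - 6n + 6.
Then f(-5) = -114.

-114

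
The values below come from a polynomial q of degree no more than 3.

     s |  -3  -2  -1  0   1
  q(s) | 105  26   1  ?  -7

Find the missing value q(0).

On equispaced nodes a degree-3 polynomial has vanishing fourth forward difference, so
  q(-3) - 4·q(-2) + 6·q(-1) - 4·q(0) + q(1) = 0.
Substituting the known values and solving for q(0):
  -4·q(0) = 0
  q(0) = 0.

0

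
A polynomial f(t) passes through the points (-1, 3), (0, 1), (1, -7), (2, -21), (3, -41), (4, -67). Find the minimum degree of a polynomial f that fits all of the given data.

2

Forward differences of the values at t = -1, 0, 1, 2, 3, 4:
  f  : 3  1  -7  -21  -41  -67
  Δ  : -2  -8  -14  -20  -26
  Δ^2: -6  -6  -6  -6
  Δ^3: 0  0  0
  Δ^4: 0  0
  Δ^5: 0
The second differences are constant (-6) and nonzero, while all higher differences vanish, so the minimal degree is 2.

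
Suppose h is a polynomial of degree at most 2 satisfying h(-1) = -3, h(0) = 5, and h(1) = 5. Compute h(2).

Forward differences of the values at t = -1, 0, 1:
  h  : -3  5  5
  Δ  : 8  0
  Δ^2: -8
The second differences are constant, confirming degree 2.
Interpolating (Newton forward form) and evaluating at t = 2 gives h(2) = -3.

-3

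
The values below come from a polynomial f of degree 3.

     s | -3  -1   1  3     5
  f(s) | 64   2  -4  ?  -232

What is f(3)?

On equispaced nodes a degree-3 polynomial has vanishing fourth forward difference, so
  f(-3) - 4·f(-1) + 6·f(1) - 4·f(3) + f(5) = 0.
Substituting the known values and solving for f(3):
  -4·f(3) = 200
  f(3) = -50.

-50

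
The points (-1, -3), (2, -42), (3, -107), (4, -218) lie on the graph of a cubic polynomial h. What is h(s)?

h(s) = -2s^3 - 5s^2 - 2s - 2

Using the Lagrange interpolation formula with nodes -1, 2, 3, 4:
  L_0(s) = (s - 2)(s - 3)(s - 4) / -60
  L_1(s) = (s + 1)(s - 3)(s - 4) / 6
  L_2(s) = (s + 1)(s - 2)(s - 4) / -4
  L_3(s) = (s + 1)(s - 2)(s - 3) / 10
Then h(s) = -3·L_0(s) - 42·L_1(s) - 107·L_2(s) - 218·L_3(s).
Expanding and collecting terms gives h(s) = -2s^3 - 5s^2 - 2s - 2.
Check: h(2) = -42. ✓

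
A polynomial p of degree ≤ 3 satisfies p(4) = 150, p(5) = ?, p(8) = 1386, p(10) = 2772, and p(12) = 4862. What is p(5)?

The 4 known points determine the degree-3 polynomial uniquely.
Write p(x) = ax^3 + bx^2 + cx + d. Substituting each data point gives a linear system:
  64a + 16b + 4c + d = 150
  512a + 64b + 8c + d = 1386
  1000a + 100b + 10c + d = 2772
  1728a + 144b + 12c + d = 4862
Solving the system yields a = 3, b = -2, c = -3, d = 2.
So p(x) = 3x^3 - 2x^2 - 3x + 2.
Then p(5) = 312.

312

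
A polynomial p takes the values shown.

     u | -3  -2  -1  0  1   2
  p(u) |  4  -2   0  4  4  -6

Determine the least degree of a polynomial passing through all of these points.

Forward differences of the values at u = -3, -2, -1, 0, 1, 2:
  p  : 4  -2  0  4  4  -6
  Δ  : -6  2  4  0  -10
  Δ^2: 8  2  -4  -10
  Δ^3: -6  -6  -6
  Δ^4: 0  0
  Δ^5: 0
The third differences are constant (-6) and nonzero, while all higher differences vanish, so the minimal degree is 3.

3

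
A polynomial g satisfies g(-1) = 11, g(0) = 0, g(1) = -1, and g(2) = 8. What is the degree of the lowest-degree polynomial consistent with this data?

Forward differences of the values at t = -1, 0, 1, 2:
  g  : 11  0  -1  8
  Δ  : -11  -1  9
  Δ^2: 10  10
  Δ^3: 0
The second differences are constant (10) and nonzero, while all higher differences vanish, so the minimal degree is 2.

2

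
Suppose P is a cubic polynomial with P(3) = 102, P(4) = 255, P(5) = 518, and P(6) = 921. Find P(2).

29

Forward differences of the values at s = 3, 4, 5, 6:
  P  : 102  255  518  921
  Δ  : 153  263  403
  Δ^2: 110  140
  Δ^3: 30
The third differences are constant, confirming degree 3.
Interpolating (Newton forward form) and evaluating at s = 2 gives P(2) = 29.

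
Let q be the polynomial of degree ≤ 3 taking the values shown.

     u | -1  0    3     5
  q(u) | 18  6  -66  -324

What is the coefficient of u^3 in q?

Write q(u) = au^3 + bu^2 + cu + d. Substituting each data point gives a linear system:
  -a + b - c + d = 18
  d = 6
  27a + 9b + 3c + d = -66
  125a + 25b + 5c + d = -324
Solving the system yields a = -3, b = 3, c = -6, d = 6.
So q(u) = -3u^3 + 3u^2 - 6u + 6.
The leading coefficient is -3.

-3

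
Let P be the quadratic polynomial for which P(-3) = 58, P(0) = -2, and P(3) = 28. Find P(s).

P(s) = 5s^2 - 5s - 2

Using the Lagrange interpolation formula with nodes -3, 0, 3:
  L_0(s) = s(s - 3) / 18
  L_1(s) = (s + 3)(s - 3) / -9
  L_2(s) = (s + 3)s / 18
Then P(s) = 58·L_0(s) - 2·L_1(s) + 28·L_2(s).
Expanding and collecting terms gives P(s) = 5s^2 - 5s - 2.
Check: P(-3) = 58. ✓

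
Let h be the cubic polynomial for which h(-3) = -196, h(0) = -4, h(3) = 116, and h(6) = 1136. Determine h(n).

h(n) = 6n^3 - 4n^2 - 2n - 4

Using the Lagrange interpolation formula with nodes -3, 0, 3, 6:
  L_0(n) = n(n - 3)(n - 6) / -162
  L_1(n) = (n + 3)(n - 3)(n - 6) / 54
  L_2(n) = (n + 3)n(n - 6) / -54
  L_3(n) = (n + 3)n(n - 3) / 162
Then h(n) = -196·L_0(n) - 4·L_1(n) + 116·L_2(n) + 1136·L_3(n).
Expanding and collecting terms gives h(n) = 6n^3 - 4n^2 - 2n - 4.
Check: h(6) = 1136. ✓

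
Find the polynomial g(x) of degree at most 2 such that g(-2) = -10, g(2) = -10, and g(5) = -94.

Write g(x) = ax^2 + bx + c. Substituting each data point gives a linear system:
  4a - 2b + c = -10
  4a + 2b + c = -10
  25a + 5b + c = -94
Solving the system yields a = -4, b = 0, c = 6.
So g(x) = -4x^2 + 6.
Check: g(5) = -94. ✓

g(x) = -4x^2 + 6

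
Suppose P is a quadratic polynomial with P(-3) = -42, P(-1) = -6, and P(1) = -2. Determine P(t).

P(t) = -4t^2 + 2t

Using the Lagrange interpolation formula with nodes -3, -1, 1:
  L_0(t) = (t + 1)(t - 1) / 8
  L_1(t) = (t + 3)(t - 1) / -4
  L_2(t) = (t + 3)(t + 1) / 8
Then P(t) = -42·L_0(t) - 6·L_1(t) - 2·L_2(t).
Expanding and collecting terms gives P(t) = -4t^2 + 2t.
Check: P(1) = -2. ✓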